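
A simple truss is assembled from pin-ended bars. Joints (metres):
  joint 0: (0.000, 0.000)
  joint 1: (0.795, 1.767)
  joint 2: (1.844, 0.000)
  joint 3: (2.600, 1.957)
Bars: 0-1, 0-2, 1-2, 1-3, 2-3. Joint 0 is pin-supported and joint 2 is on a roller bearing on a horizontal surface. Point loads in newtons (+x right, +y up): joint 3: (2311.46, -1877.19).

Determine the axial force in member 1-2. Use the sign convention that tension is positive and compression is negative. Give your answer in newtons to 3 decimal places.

N=4 nodes, M=5 members, R=3 reactions → 2N=8, M+R=8
member 0 (0-1): L=1.9376, (cx,cy)=(0.4103,0.9120)
member 1 (0-2): L=1.8440, (cx,cy)=(1.0000,0.0000)
member 2 (1-2): L=2.0549, (cx,cy)=(0.5105,-0.8599)
member 3 (1-3): L=1.8150, (cx,cy)=(0.9945,0.1047)
member 4 (2-3): L=2.0979, (cx,cy)=(0.3604,0.9328)
solve A·x = −loads:
  F[0-1] = +3533.8685 N (tension)
  F[0-2] = +861.5127 N (tension)
  F[1-2] = -3360.3429 N (compression)
  F[1-3] = +3182.8319 N (tension)
  F[2-3] = -2369.5812 N (compression)
  Rx@0 = -2311.4600 N
  Ry@0 = -3222.7130 N
  Ry@2 = +5099.9030 N

-3360.343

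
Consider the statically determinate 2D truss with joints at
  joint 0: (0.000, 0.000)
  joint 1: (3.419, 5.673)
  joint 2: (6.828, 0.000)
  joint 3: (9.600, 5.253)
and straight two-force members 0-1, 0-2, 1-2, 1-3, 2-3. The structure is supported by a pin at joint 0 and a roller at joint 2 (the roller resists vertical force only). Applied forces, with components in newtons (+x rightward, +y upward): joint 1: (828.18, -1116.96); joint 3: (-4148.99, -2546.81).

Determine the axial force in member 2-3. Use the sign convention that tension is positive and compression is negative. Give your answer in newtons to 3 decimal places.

-3087.712

N=4 nodes, M=5 members, R=3 reactions → 2N=8, M+R=8
member 0 (0-1): L=6.6236, (cx,cy)=(0.5162,0.8565)
member 1 (0-2): L=6.8280, (cx,cy)=(1.0000,0.0000)
member 2 (1-2): L=6.6185, (cx,cy)=(0.5151,-0.8571)
member 3 (1-3): L=6.1953, (cx,cy)=(0.9977,-0.0678)
member 4 (2-3): L=5.9395, (cx,cy)=(0.4667,0.8844)
solve A·x = −loads:
  F[0-1] = -2367.3478 N (compression)
  F[0-2] = -2098.8274 N (compression)
  F[1-2] = +1277.0617 N (tension)
  F[1-3] = -2714.1874 N (compression)
  F[2-3] = -3087.7124 N (compression)
  Rx@0 = +3320.8100 N
  Ry@0 = +2027.5833 N
  Ry@2 = +1636.1867 N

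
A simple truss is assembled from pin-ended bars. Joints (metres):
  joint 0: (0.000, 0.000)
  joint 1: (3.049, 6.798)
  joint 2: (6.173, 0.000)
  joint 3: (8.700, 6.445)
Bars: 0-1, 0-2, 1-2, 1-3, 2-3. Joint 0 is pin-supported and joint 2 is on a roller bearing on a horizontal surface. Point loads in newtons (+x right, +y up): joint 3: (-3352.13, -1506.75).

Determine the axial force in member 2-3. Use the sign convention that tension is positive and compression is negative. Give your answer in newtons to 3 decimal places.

N=4 nodes, M=5 members, R=3 reactions → 2N=8, M+R=8
member 0 (0-1): L=7.4504, (cx,cy)=(0.4092,0.9124)
member 1 (0-2): L=6.1730, (cx,cy)=(1.0000,0.0000)
member 2 (1-2): L=7.4815, (cx,cy)=(0.4176,-0.9086)
member 3 (1-3): L=5.6620, (cx,cy)=(0.9981,-0.0623)
member 4 (2-3): L=6.9227, (cx,cy)=(0.3650,0.9310)
solve A·x = −loads:
  F[0-1] = -3159.7297 N (compression)
  F[0-2] = -2059.0516 N (compression)
  F[1-2] = +3358.1758 N (tension)
  F[1-3] = -2700.5914 N (compression)
  F[2-3] = -1799.2777 N (compression)
  Rx@0 = +3352.1300 N
  Ry@0 = +2883.0262 N
  Ry@2 = -1376.2762 N

-1799.278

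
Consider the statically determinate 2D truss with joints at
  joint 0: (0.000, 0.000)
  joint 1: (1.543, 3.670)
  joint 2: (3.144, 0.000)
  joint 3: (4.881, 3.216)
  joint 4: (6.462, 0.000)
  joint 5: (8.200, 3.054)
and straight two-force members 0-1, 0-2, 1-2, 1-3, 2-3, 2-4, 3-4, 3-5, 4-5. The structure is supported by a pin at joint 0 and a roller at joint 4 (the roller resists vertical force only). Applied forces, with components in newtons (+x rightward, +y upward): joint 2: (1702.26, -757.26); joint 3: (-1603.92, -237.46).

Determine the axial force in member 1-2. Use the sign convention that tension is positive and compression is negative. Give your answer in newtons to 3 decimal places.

N=6 nodes, M=9 members, R=3 reactions → 2N=12, M+R=12
member 0 (0-1): L=3.9812, (cx,cy)=(0.3876,0.9218)
member 1 (0-2): L=3.1440, (cx,cy)=(1.0000,0.0000)
member 2 (1-2): L=4.0040, (cx,cy)=(0.3998,-0.9166)
member 3 (1-3): L=3.3687, (cx,cy)=(0.9909,-0.1348)
member 4 (2-3): L=3.6551, (cx,cy)=(0.4752,0.8799)
member 5 (2-4): L=3.3180, (cx,cy)=(1.0000,0.0000)
member 6 (3-4): L=3.5836, (cx,cy)=(0.4412,-0.8974)
member 7 (3-5): L=3.3230, (cx,cy)=(0.9988,-0.0488)
member 8 (4-5): L=3.5139, (cx,cy)=(0.4946,0.8691)
solve A·x = −loads:
  F[0-1] = -1350.7347 N (compression)
  F[0-2] = +621.8498 N (tension)
  F[1-2] = +1526.7516 N (tension)
  F[1-3] = -1144.4205 N (compression)
  F[2-3] = -729.8075 N (compression)
  F[2-4] = -123.1171 N (compression)
  F[3-4] = +279.0657 N (tension)
  F[3-5] = -0.0000 N (tension)
  F[4-5] = +0.0000 N (tension)
  Rx@0 = -98.3400 N
  Ry@0 = +1245.1593 N
  Ry@4 = -250.4393 N

1526.752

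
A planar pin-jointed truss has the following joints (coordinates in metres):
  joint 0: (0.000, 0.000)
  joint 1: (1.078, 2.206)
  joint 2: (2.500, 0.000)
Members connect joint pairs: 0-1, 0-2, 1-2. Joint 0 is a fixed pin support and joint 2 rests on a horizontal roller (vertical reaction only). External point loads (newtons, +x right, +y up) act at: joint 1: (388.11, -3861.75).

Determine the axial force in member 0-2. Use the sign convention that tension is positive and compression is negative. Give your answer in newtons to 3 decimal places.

N=3 nodes, M=3 members, R=3 reactions → 2N=6, M+R=6
member 0 (0-1): L=2.4553, (cx,cy)=(0.4390,0.8985)
member 1 (0-2): L=2.5000, (cx,cy)=(1.0000,0.0000)
member 2 (1-2): L=2.6246, (cx,cy)=(0.5418,-0.8405)
solve A·x = −loads:
  F[0-1] = -2063.6301 N (compression)
  F[0-2] = +1294.1456 N (tension)
  F[1-2] = -2388.6169 N (compression)
  Rx@0 = -388.1100 N
  Ry@0 = +1854.0951 N
  Ry@2 = +2007.6549 N

1294.146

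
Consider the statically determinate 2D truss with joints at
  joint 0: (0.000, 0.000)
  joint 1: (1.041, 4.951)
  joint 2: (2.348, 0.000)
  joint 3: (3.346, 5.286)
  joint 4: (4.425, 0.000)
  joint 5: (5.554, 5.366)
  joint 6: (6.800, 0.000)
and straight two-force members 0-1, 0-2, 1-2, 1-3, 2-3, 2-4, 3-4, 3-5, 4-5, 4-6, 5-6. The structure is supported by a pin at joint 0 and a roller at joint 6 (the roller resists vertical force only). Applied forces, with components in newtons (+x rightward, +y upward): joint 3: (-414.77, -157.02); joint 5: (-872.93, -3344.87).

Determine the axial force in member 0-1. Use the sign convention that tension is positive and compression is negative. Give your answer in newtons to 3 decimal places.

N=7 nodes, M=11 members, R=3 reactions → 2N=14, M+R=14
member 0 (0-1): L=5.0593, (cx,cy)=(0.2058,0.9786)
member 1 (0-2): L=2.3480, (cx,cy)=(1.0000,0.0000)
member 2 (1-2): L=5.1206, (cx,cy)=(0.2552,-0.9669)
member 3 (1-3): L=2.3292, (cx,cy)=(0.9896,0.1438)
member 4 (2-3): L=5.3794, (cx,cy)=(0.1855,0.9826)
member 5 (2-4): L=2.0770, (cx,cy)=(1.0000,0.0000)
member 6 (3-4): L=5.3950, (cx,cy)=(0.2000,-0.9798)
member 7 (3-5): L=2.2094, (cx,cy)=(0.9993,0.0362)
member 8 (4-5): L=5.4835, (cx,cy)=(0.2059,0.9786)
member 9 (4-6): L=2.3750, (cx,cy)=(1.0000,0.0000)
member 10 (5-6): L=5.5088, (cx,cy)=(0.2262,-0.9741)
solve A·x = −loads:
  F[0-1] = -1741.1798 N (compression)
  F[0-2] = -929.4324 N (compression)
  F[1-2] = +1645.3162 N (tension)
  F[1-3] = -786.3992 N (compression)
  F[2-3] = -1618.9229 N (compression)
  F[2-4] = -209.1294 N (compression)
  F[3-4] = +1542.8433 N (tension)
  F[3-5] = -973.0072 N (compression)
  F[4-5] = -1544.7683 N (compression)
  F[4-6] = +417.4931 N (tension)
  F[5-6] = -1845.8029 N (compression)
  Rx@0 = +1287.7000 N
  Ry@0 = +1703.9223 N
  Ry@6 = +1797.9677 N

-1741.180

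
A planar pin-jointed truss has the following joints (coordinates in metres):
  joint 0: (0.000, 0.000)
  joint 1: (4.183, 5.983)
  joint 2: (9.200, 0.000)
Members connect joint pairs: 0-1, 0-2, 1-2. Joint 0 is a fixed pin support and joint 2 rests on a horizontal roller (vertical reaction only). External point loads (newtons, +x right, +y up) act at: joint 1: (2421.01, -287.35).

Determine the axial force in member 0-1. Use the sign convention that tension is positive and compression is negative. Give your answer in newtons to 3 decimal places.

N=3 nodes, M=3 members, R=3 reactions → 2N=6, M+R=6
member 0 (0-1): L=7.3003, (cx,cy)=(0.5730,0.8196)
member 1 (0-2): L=9.2000, (cx,cy)=(1.0000,0.0000)
member 2 (1-2): L=7.8081, (cx,cy)=(0.6425,-0.7663)
solve A·x = −loads:
  F[0-1] = +1729.8874 N (tension)
  F[0-2] = +1429.7960 N (tension)
  F[1-2] = -2225.2349 N (compression)
  Rx@0 = -2421.0100 N
  Ry@0 = -1417.7465 N
  Ry@2 = +1705.0965 N

1729.887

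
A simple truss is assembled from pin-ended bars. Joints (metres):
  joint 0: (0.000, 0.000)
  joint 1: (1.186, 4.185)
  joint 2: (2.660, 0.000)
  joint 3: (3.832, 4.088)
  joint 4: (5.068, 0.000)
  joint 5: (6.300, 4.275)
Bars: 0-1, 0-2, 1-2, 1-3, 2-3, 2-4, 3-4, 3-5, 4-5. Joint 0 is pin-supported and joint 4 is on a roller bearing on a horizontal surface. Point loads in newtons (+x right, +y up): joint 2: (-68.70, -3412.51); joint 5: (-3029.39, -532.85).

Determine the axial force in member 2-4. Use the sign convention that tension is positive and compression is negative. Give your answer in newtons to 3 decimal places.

N=6 nodes, M=9 members, R=3 reactions → 2N=12, M+R=12
member 0 (0-1): L=4.3498, (cx,cy)=(0.2727,0.9621)
member 1 (0-2): L=2.6600, (cx,cy)=(1.0000,0.0000)
member 2 (1-2): L=4.4370, (cx,cy)=(0.3322,-0.9432)
member 3 (1-3): L=2.6478, (cx,cy)=(0.9993,-0.0366)
member 4 (2-3): L=4.2527, (cx,cy)=(0.2756,0.9613)
member 5 (2-4): L=2.4080, (cx,cy)=(1.0000,0.0000)
member 6 (3-4): L=4.2708, (cx,cy)=(0.2894,-0.9572)
member 7 (3-5): L=2.4751, (cx,cy)=(0.9971,0.0756)
member 8 (4-5): L=4.4490, (cx,cy)=(0.2769,0.9609)
solve A·x = −loads:
  F[0-1] = -4206.6389 N (compression)
  F[0-2] = -1951.1256 N (compression)
  F[1-2] = +4392.2446 N (tension)
  F[1-3] = -2607.8494 N (compression)
  F[2-3] = -759.7030 N (compression)
  F[2-4] = -213.9241 N (compression)
  F[3-4] = +430.3997 N (tension)
  F[3-5] = -2948.4550 N (compression)
  F[4-5] = -322.7043 N (compression)
  Rx@0 = +3098.0900 N
  Ry@0 = +4047.2563 N
  Ry@4 = -101.8963 N

-213.924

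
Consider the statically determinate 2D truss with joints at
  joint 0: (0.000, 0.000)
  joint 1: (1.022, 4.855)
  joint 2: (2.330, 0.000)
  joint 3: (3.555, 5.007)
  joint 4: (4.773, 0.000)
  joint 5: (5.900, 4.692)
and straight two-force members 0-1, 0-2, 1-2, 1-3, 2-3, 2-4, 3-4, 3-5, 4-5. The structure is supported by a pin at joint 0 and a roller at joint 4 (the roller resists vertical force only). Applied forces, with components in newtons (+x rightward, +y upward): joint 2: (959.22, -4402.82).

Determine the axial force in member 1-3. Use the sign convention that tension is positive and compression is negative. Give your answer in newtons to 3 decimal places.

N=6 nodes, M=9 members, R=3 reactions → 2N=12, M+R=12
member 0 (0-1): L=4.9614, (cx,cy)=(0.2060,0.9786)
member 1 (0-2): L=2.3300, (cx,cy)=(1.0000,0.0000)
member 2 (1-2): L=5.0281, (cx,cy)=(0.2601,-0.9656)
member 3 (1-3): L=2.5376, (cx,cy)=(0.9982,0.0599)
member 4 (2-3): L=5.1547, (cx,cy)=(0.2376,0.9714)
member 5 (2-4): L=2.4430, (cx,cy)=(1.0000,0.0000)
member 6 (3-4): L=5.1530, (cx,cy)=(0.2364,-0.9717)
member 7 (3-5): L=2.3661, (cx,cy)=(0.9911,-0.1331)
member 8 (4-5): L=4.8255, (cx,cy)=(0.2336,0.9723)
solve A·x = −loads:
  F[0-1] = -2302.9162 N (compression)
  F[0-2] = +1433.5981 N (tension)
  F[1-2] = +2267.7361 N (tension)
  F[1-3] = -1066.2159 N (compression)
  F[2-3] = +2278.4327 N (tension)
  F[2-4] = +522.8356 N (tension)
  F[3-4] = -2211.9704 N (compression)
  F[3-5] = +0.0000 N (tension)
  F[4-5] = -0.0000 N (compression)
  Rx@0 = -959.2200 N
  Ry@0 = +2253.5280 N
  Ry@4 = +2149.2920 N

-1066.216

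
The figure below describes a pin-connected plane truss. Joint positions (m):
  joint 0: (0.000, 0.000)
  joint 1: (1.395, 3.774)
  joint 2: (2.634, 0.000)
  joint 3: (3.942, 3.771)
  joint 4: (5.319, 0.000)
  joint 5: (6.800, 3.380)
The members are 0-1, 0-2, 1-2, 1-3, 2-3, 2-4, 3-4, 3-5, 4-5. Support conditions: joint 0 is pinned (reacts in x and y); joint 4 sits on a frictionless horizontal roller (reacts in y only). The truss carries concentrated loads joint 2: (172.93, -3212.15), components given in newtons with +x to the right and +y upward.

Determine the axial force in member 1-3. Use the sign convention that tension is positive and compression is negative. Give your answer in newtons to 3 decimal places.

N=6 nodes, M=9 members, R=3 reactions → 2N=12, M+R=12
member 0 (0-1): L=4.0236, (cx,cy)=(0.3467,0.9380)
member 1 (0-2): L=2.6340, (cx,cy)=(1.0000,0.0000)
member 2 (1-2): L=3.9722, (cx,cy)=(0.3119,-0.9501)
member 3 (1-3): L=2.5470, (cx,cy)=(1.0000,-0.0012)
member 4 (2-3): L=3.9914, (cx,cy)=(0.3277,0.9448)
member 5 (2-4): L=2.6850, (cx,cy)=(1.0000,0.0000)
member 6 (3-4): L=4.0145, (cx,cy)=(0.3430,-0.9393)
member 7 (3-5): L=2.8846, (cx,cy)=(0.9908,-0.1355)
member 8 (4-5): L=3.6902, (cx,cy)=(0.4013,0.9159)
solve A·x = −loads:
  F[0-1] = -1728.6998 N (compression)
  F[0-2] = +772.2826 N (tension)
  F[1-2] = +1708.0238 N (tension)
  F[1-3] = -1132.1195 N (compression)
  F[2-3] = +1682.2344 N (tension)
  F[2-4] = +580.8433 N (tension)
  F[3-4] = -1693.4071 N (compression)
  F[3-5] = +0.0000 N (tension)
  F[4-5] = -0.0000 N (compression)
  Rx@0 = -172.9300 N
  Ry@0 = +1621.4745 N
  Ry@4 = +1590.6755 N

-1132.119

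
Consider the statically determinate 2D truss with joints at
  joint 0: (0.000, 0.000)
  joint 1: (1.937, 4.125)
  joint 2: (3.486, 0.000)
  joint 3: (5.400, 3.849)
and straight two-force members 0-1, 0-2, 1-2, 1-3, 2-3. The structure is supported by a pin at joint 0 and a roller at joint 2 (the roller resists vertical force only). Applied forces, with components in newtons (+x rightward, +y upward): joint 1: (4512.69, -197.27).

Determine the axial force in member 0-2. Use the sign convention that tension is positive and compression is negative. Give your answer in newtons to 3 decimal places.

N=4 nodes, M=5 members, R=3 reactions → 2N=8, M+R=8
member 0 (0-1): L=4.5571, (cx,cy)=(0.4250,0.9052)
member 1 (0-2): L=3.4860, (cx,cy)=(1.0000,0.0000)
member 2 (1-2): L=4.4062, (cx,cy)=(0.3515,-0.9362)
member 3 (1-3): L=3.4740, (cx,cy)=(0.9968,-0.0794)
member 4 (2-3): L=4.2986, (cx,cy)=(0.4453,0.8954)
solve A·x = −loads:
  F[0-1] = +5802.4700 N (tension)
  F[0-2] = +2046.3700 N (tension)
  F[1-2] = -5821.0552 N (compression)
  F[1-3] = -0.0000 N (compression)
  F[2-3] = +0.0000 N (tension)
  Rx@0 = -4512.6900 N
  Ry@0 = -5252.2304 N
  Ry@2 = +5449.5004 N

2046.370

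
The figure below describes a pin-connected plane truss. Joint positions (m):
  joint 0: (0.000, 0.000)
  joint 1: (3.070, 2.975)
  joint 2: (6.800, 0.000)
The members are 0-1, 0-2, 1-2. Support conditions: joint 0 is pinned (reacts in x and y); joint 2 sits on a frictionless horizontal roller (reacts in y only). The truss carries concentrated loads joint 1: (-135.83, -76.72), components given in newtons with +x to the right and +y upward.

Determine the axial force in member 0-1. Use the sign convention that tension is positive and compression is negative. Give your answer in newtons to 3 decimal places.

-145.865

N=3 nodes, M=3 members, R=3 reactions → 2N=6, M+R=6
member 0 (0-1): L=4.2750, (cx,cy)=(0.7181,0.6959)
member 1 (0-2): L=6.8000, (cx,cy)=(1.0000,0.0000)
member 2 (1-2): L=4.7711, (cx,cy)=(0.7818,-0.6235)
solve A·x = −loads:
  F[0-1] = -145.8652 N (compression)
  F[0-2] = -31.0797 N (compression)
  F[1-2] = +39.7547 N (tension)
  Rx@0 = +135.8300 N
  Ry@0 = +101.5088 N
  Ry@2 = -24.7888 N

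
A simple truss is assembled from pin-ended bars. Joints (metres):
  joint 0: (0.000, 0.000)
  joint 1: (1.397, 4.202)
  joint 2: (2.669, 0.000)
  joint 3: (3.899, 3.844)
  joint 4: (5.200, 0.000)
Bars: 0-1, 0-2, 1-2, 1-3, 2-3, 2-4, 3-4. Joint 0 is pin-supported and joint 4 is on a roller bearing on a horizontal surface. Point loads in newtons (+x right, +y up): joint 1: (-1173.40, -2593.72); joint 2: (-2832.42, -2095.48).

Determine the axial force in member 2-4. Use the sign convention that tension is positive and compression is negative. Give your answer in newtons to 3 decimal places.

278.937

N=5 nodes, M=7 members, R=3 reactions → 2N=10, M+R=10
member 0 (0-1): L=4.4281, (cx,cy)=(0.3155,0.9489)
member 1 (0-2): L=2.6690, (cx,cy)=(1.0000,0.0000)
member 2 (1-2): L=4.3903, (cx,cy)=(0.2897,-0.9571)
member 3 (1-3): L=2.5275, (cx,cy)=(0.9899,-0.1416)
member 4 (2-3): L=4.0360, (cx,cy)=(0.3048,0.9524)
member 5 (2-4): L=2.5310, (cx,cy)=(1.0000,0.0000)
member 6 (3-4): L=4.0582, (cx,cy)=(0.3206,-0.9472)
solve A·x = −loads:
  F[0-1] = -4073.0438 N (compression)
  F[0-2] = -2720.8462 N (compression)
  F[1-2] = +1405.8648 N (tension)
  F[1-3] = -524.1788 N (compression)
  F[2-3] = +787.3699 N (tension)
  F[2-4] = +278.9368 N (tension)
  F[3-4] = -870.0844 N (compression)
  Rx@0 = +4005.8200 N
  Ry@0 = +3865.0392 N
  Ry@4 = +824.1608 N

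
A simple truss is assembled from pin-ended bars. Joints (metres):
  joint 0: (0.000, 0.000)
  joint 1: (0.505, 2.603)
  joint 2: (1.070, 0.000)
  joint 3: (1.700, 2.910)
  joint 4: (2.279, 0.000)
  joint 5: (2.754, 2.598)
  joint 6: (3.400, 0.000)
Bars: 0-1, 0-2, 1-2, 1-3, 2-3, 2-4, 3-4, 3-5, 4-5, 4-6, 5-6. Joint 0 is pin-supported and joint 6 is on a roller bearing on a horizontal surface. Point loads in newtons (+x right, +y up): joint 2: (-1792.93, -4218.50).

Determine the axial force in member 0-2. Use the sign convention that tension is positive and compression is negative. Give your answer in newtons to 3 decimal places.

N=7 nodes, M=11 members, R=3 reactions → 2N=14, M+R=14
member 0 (0-1): L=2.6515, (cx,cy)=(0.1905,0.9817)
member 1 (0-2): L=1.0700, (cx,cy)=(1.0000,0.0000)
member 2 (1-2): L=2.6636, (cx,cy)=(0.2121,-0.9772)
member 3 (1-3): L=1.2338, (cx,cy)=(0.9685,0.2488)
member 4 (2-3): L=2.9774, (cx,cy)=(0.2116,0.9774)
member 5 (2-4): L=1.2090, (cx,cy)=(1.0000,0.0000)
member 6 (3-4): L=2.9670, (cx,cy)=(0.1951,-0.9808)
member 7 (3-5): L=1.0992, (cx,cy)=(0.9589,-0.2838)
member 8 (4-5): L=2.6411, (cx,cy)=(0.1799,0.9837)
member 9 (4-6): L=1.1210, (cx,cy)=(1.0000,0.0000)
member 10 (5-6): L=2.6771, (cx,cy)=(0.2413,-0.9704)
solve A·x = −loads:
  F[0-1] = -2944.8158 N (compression)
  F[0-2] = -1232.0728 N (compression)
  F[1-2] = +2662.3300 N (tension)
  F[1-3] = -1162.1356 N (compression)
  F[2-3] = +1654.2086 N (tension)
  F[2-4] = +775.5662 N (tension)
  F[3-4] = -1189.5954 N (compression)
  F[3-5] = -566.7328 N (compression)
  F[4-5] = +1186.0653 N (tension)
  F[4-6] = +330.1082 N (tension)
  F[5-6] = -1368.0124 N (compression)
  Rx@0 = +1792.9300 N
  Ry@0 = +2890.9132 N
  Ry@6 = +1327.5868 N

-1232.073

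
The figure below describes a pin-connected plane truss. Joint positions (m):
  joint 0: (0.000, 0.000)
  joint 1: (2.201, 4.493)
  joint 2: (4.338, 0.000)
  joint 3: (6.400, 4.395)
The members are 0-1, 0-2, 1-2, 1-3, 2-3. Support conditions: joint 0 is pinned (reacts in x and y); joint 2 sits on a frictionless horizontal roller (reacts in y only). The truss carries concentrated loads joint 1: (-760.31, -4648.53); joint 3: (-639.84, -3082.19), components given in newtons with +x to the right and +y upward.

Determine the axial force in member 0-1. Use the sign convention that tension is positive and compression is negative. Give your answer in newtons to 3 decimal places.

-2517.304

N=4 nodes, M=5 members, R=3 reactions → 2N=8, M+R=8
member 0 (0-1): L=5.0031, (cx,cy)=(0.4399,0.8980)
member 1 (0-2): L=4.3380, (cx,cy)=(1.0000,0.0000)
member 2 (1-2): L=4.9753, (cx,cy)=(0.4295,-0.9031)
member 3 (1-3): L=4.2001, (cx,cy)=(0.9997,-0.0233)
member 4 (2-3): L=4.8547, (cx,cy)=(0.4247,0.9053)
solve A·x = −loads:
  F[0-1] = -2517.3037 N (compression)
  F[0-2] = -292.7293 N (compression)
  F[1-2] = -2664.8531 N (compression)
  F[1-3] = +797.7142 N (tension)
  F[2-3] = -3383.9982 N (compression)
  Rx@0 = +1400.1500 N
  Ry@0 = +2260.6276 N
  Ry@2 = +5470.0924 N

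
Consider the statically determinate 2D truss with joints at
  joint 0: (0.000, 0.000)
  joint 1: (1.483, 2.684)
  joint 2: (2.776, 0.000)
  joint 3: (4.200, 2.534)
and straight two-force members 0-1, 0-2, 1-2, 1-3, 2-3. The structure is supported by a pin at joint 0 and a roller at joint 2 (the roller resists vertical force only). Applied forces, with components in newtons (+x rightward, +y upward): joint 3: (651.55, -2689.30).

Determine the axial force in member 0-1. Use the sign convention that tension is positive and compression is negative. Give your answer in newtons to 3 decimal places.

N=4 nodes, M=5 members, R=3 reactions → 2N=8, M+R=8
member 0 (0-1): L=3.0665, (cx,cy)=(0.4836,0.8753)
member 1 (0-2): L=2.7760, (cx,cy)=(1.0000,0.0000)
member 2 (1-2): L=2.9792, (cx,cy)=(0.4340,-0.9009)
member 3 (1-3): L=2.7211, (cx,cy)=(0.9985,-0.0551)
member 4 (2-3): L=2.9067, (cx,cy)=(0.4899,0.8718)
solve A·x = −loads:
  F[0-1] = +2255.5994 N (tension)
  F[0-2] = -439.3038 N (compression)
  F[1-2] = -2319.9762 N (compression)
  F[1-3] = +2100.9350 N (tension)
  F[2-3] = -2952.0007 N (compression)
  Rx@0 = -651.5500 N
  Ry@0 = -1974.2763 N
  Ry@2 = +4663.5763 N

2255.599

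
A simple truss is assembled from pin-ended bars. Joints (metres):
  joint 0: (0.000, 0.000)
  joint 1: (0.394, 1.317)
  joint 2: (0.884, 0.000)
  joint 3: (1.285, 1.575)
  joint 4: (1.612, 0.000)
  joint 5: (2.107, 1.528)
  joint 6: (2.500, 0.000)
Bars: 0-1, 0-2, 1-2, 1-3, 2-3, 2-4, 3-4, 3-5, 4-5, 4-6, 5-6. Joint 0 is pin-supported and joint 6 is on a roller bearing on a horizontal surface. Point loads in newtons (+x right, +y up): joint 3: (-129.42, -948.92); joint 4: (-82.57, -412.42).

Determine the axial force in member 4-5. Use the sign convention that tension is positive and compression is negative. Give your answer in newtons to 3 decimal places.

683.478

N=7 nodes, M=11 members, R=3 reactions → 2N=14, M+R=14
member 0 (0-1): L=1.3747, (cx,cy)=(0.2866,0.9580)
member 1 (0-2): L=0.8840, (cx,cy)=(1.0000,0.0000)
member 2 (1-2): L=1.4052, (cx,cy)=(0.3487,-0.9372)
member 3 (1-3): L=0.9276, (cx,cy)=(0.9605,0.2781)
member 4 (2-3): L=1.6252, (cx,cy)=(0.2467,0.9691)
member 5 (2-4): L=0.7280, (cx,cy)=(1.0000,0.0000)
member 6 (3-4): L=1.6086, (cx,cy)=(0.2033,-0.9791)
member 7 (3-5): L=0.8233, (cx,cy)=(0.9984,-0.0571)
member 8 (4-5): L=1.6062, (cx,cy)=(0.3082,0.9513)
member 9 (4-6): L=0.8880, (cx,cy)=(1.0000,0.0000)
member 10 (5-6): L=1.5777, (cx,cy)=(0.2491,-0.9685)
solve A·x = −loads:
  F[0-1] = -719.3821 N (compression)
  F[0-2] = -5.8053 N (compression)
  F[1-2] = +606.3334 N (tension)
  F[1-3] = -434.7714 N (compression)
  F[2-3] = -586.4049 N (compression)
  F[2-4] = +350.3107 N (tension)
  F[3-4] = -242.8614 N (compression)
  F[3-5] = -384.1373 N (compression)
  F[4-5] = +683.4777 N (tension)
  F[4-6] = +172.8734 N (tension)
  F[5-6] = -694.0141 N (compression)
  Rx@0 = +211.9900 N
  Ry@0 = +689.2013 N
  Ry@6 = +672.1387 N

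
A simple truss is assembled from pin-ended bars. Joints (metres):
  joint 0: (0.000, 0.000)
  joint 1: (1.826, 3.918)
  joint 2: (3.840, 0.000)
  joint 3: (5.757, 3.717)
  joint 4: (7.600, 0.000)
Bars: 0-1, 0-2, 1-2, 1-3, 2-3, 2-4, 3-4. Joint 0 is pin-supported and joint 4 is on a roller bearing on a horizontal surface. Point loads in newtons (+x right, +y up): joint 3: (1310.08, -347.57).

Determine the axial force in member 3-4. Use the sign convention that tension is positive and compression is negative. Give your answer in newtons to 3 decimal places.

-1009.041

N=5 nodes, M=7 members, R=3 reactions → 2N=10, M+R=10
member 0 (0-1): L=4.3226, (cx,cy)=(0.4224,0.9064)
member 1 (0-2): L=3.8400, (cx,cy)=(1.0000,0.0000)
member 2 (1-2): L=4.4053, (cx,cy)=(0.4572,-0.8894)
member 3 (1-3): L=3.9361, (cx,cy)=(0.9987,-0.0511)
member 4 (2-3): L=4.1822, (cx,cy)=(0.4584,0.8888)
member 5 (2-4): L=3.7600, (cx,cy)=(1.0000,0.0000)
member 6 (3-4): L=4.1488, (cx,cy)=(0.4442,-0.8959)
solve A·x = −loads:
  F[0-1] = +613.9115 N (tension)
  F[0-2] = +1050.7457 N (tension)
  F[1-2] = -657.8595 N (compression)
  F[1-3] = +560.8220 N (tension)
  F[2-3] = +658.3150 N (tension)
  F[2-4] = +448.2386 N (tension)
  F[3-4] = -1009.0413 N (compression)
  Rx@0 = -1310.0800 N
  Ry@0 = -556.4468 N
  Ry@4 = +904.0168 N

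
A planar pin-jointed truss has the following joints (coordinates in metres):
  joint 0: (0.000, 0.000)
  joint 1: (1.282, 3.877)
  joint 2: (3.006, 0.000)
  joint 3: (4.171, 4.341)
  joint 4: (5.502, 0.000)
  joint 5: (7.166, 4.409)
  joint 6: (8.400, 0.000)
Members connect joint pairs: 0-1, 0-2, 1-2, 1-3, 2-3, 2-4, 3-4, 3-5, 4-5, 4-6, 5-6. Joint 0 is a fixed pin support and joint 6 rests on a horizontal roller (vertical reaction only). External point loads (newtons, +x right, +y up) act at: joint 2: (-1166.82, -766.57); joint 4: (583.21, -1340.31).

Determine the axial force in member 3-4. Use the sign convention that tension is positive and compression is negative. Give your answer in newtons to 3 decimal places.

178.586

N=7 nodes, M=11 members, R=3 reactions → 2N=14, M+R=14
member 0 (0-1): L=4.0835, (cx,cy)=(0.3139,0.9494)
member 1 (0-2): L=3.0060, (cx,cy)=(1.0000,0.0000)
member 2 (1-2): L=4.2430, (cx,cy)=(0.4063,-0.9137)
member 3 (1-3): L=2.9260, (cx,cy)=(0.9873,0.1586)
member 4 (2-3): L=4.4946, (cx,cy)=(0.2592,0.9658)
member 5 (2-4): L=2.4960, (cx,cy)=(1.0000,0.0000)
member 6 (3-4): L=4.5405, (cx,cy)=(0.2931,-0.9561)
member 7 (3-5): L=2.9958, (cx,cy)=(0.9997,0.0227)
member 8 (4-5): L=4.7126, (cx,cy)=(0.3531,0.9356)
member 9 (4-6): L=2.8980, (cx,cy)=(1.0000,0.0000)
member 10 (5-6): L=4.5784, (cx,cy)=(0.2695,-0.9630)
solve A·x = −loads:
  F[0-1] = -1005.4924 N (compression)
  F[0-2] = -267.9363 N (compression)
  F[1-2] = +923.3526 N (tension)
  F[1-3] = -699.6978 N (compression)
  F[2-3] = -79.8577 N (compression)
  F[2-4] = +1294.7533 N (tension)
  F[3-4] = +178.5860 N (tension)
  F[3-5] = -764.0912 N (compression)
  F[4-5] = +1250.0931 N (tension)
  F[4-6] = +322.4873 N (tension)
  F[5-6] = -1196.5040 N (compression)
  Rx@0 = +583.6100 N
  Ry@0 = +954.6544 N
  Ry@6 = +1152.2256 N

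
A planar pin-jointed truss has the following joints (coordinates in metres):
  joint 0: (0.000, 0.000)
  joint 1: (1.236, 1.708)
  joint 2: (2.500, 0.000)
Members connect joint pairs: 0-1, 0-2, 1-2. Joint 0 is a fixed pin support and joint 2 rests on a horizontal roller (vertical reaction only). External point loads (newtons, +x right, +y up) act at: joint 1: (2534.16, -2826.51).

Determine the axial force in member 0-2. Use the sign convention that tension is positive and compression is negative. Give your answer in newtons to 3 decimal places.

N=3 nodes, M=3 members, R=3 reactions → 2N=6, M+R=6
member 0 (0-1): L=2.1083, (cx,cy)=(0.5863,0.8101)
member 1 (0-2): L=2.5000, (cx,cy)=(1.0000,0.0000)
member 2 (1-2): L=2.1248, (cx,cy)=(0.5949,-0.8038)
solve A·x = −loads:
  F[0-1] = +373.0947 N (tension)
  F[0-2] = +2315.4324 N (tension)
  F[1-2] = -3892.3509 N (compression)
  Rx@0 = -2534.1600 N
  Ry@0 = -302.2547 N
  Ry@2 = +3128.7647 N

2315.432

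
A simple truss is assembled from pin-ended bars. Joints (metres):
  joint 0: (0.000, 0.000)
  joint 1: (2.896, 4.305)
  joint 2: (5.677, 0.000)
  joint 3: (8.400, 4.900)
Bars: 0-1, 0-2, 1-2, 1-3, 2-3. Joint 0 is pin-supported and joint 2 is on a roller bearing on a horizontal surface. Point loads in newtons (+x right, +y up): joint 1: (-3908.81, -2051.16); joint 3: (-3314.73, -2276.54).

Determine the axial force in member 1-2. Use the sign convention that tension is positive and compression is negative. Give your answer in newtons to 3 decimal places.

N=4 nodes, M=5 members, R=3 reactions → 2N=8, M+R=8
member 0 (0-1): L=5.1884, (cx,cy)=(0.5582,0.8297)
member 1 (0-2): L=5.6770, (cx,cy)=(1.0000,0.0000)
member 2 (1-2): L=5.1251, (cx,cy)=(0.5426,-0.8400)
member 3 (1-3): L=5.5361, (cx,cy)=(0.9942,0.1075)
member 4 (2-3): L=5.6058, (cx,cy)=(0.4857,0.8741)
solve A·x = −loads:
  F[0-1] = -6915.5508 N (compression)
  F[0-2] = -3363.5242 N (compression)
  F[1-2] = +4108.6172 N (tension)
  F[1-3] = -2193.3288 N (compression)
  F[2-3] = -2334.7573 N (compression)
  Rx@0 = +7223.5400 N
  Ry@0 = +5738.0415 N
  Ry@2 = -1410.3415 N

4108.617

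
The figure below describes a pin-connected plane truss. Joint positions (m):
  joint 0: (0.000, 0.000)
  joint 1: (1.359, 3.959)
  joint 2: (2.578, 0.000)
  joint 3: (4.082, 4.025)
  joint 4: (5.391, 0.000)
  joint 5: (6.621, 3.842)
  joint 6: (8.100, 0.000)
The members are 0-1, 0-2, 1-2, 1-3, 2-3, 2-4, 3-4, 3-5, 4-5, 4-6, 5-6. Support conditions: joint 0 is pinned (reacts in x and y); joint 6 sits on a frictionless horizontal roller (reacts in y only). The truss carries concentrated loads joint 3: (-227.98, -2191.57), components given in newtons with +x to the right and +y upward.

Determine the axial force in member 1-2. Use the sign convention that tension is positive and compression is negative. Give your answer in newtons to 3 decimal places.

1236.351

N=7 nodes, M=11 members, R=3 reactions → 2N=14, M+R=14
member 0 (0-1): L=4.1858, (cx,cy)=(0.3247,0.9458)
member 1 (0-2): L=2.5780, (cx,cy)=(1.0000,0.0000)
member 2 (1-2): L=4.1424, (cx,cy)=(0.2943,-0.9557)
member 3 (1-3): L=2.7238, (cx,cy)=(0.9997,0.0242)
member 4 (2-3): L=4.2968, (cx,cy)=(0.3500,0.9367)
member 5 (2-4): L=2.8130, (cx,cy)=(1.0000,0.0000)
member 6 (3-4): L=4.2325, (cx,cy)=(0.3093,-0.9510)
member 7 (3-5): L=2.5456, (cx,cy)=(0.9974,-0.0719)
member 8 (4-5): L=4.0341, (cx,cy)=(0.3049,0.9524)
member 9 (4-6): L=2.7090, (cx,cy)=(1.0000,0.0000)
member 10 (5-6): L=4.1168, (cx,cy)=(0.3593,-0.9332)
solve A·x = −loads:
  F[0-1] = -1269.1686 N (compression)
  F[0-2] = +184.0841 N (tension)
  F[1-2] = +1236.3510 N (tension)
  F[1-3] = -776.1160 N (compression)
  F[2-3] = -1261.4040 N (compression)
  F[2-4] = +989.4329 N (tension)
  F[3-4] = -990.4816 N (compression)
  F[3-5] = -684.8757 N (compression)
  F[4-5] = +989.0147 N (tension)
  F[4-6] = +381.5515 N (tension)
  F[5-6] = -1062.0608 N (compression)
  Rx@0 = +227.9800 N
  Ry@0 = +1200.4133 N
  Ry@6 = +991.1567 N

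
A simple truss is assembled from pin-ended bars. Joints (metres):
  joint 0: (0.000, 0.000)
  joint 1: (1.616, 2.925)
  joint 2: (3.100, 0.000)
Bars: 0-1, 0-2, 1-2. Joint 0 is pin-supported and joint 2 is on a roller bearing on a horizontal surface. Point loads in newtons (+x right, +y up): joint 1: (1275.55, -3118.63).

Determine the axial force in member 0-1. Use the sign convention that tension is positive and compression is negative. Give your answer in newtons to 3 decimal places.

-330.602

N=3 nodes, M=3 members, R=3 reactions → 2N=6, M+R=6
member 0 (0-1): L=3.3417, (cx,cy)=(0.4836,0.8753)
member 1 (0-2): L=3.1000, (cx,cy)=(1.0000,0.0000)
member 2 (1-2): L=3.2799, (cx,cy)=(0.4524,-0.8918)
solve A·x = −loads:
  F[0-1] = -330.6019 N (compression)
  F[0-2] = +1435.4236 N (tension)
  F[1-2] = -3172.5579 N (compression)
  Rx@0 = -1275.5500 N
  Ry@0 = +289.3752 N
  Ry@2 = +2829.2548 N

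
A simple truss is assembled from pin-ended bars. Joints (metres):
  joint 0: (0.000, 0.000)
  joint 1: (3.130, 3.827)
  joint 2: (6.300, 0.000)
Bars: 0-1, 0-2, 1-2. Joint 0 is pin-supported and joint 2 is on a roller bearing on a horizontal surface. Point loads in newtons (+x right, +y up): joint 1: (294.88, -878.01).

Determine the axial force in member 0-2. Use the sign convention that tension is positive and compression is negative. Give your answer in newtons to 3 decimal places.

N=3 nodes, M=3 members, R=3 reactions → 2N=6, M+R=6
member 0 (0-1): L=4.9440, (cx,cy)=(0.6331,0.7741)
member 1 (0-2): L=6.3000, (cx,cy)=(1.0000,0.0000)
member 2 (1-2): L=4.9694, (cx,cy)=(0.6379,-0.7701)
solve A·x = −loads:
  F[0-1] = -339.3271 N (compression)
  F[0-2] = +509.7062 N (tension)
  F[1-2] = -799.0310 N (compression)
  Rx@0 = -294.8800 N
  Ry@0 = +262.6644 N
  Ry@2 = +615.3456 N

509.706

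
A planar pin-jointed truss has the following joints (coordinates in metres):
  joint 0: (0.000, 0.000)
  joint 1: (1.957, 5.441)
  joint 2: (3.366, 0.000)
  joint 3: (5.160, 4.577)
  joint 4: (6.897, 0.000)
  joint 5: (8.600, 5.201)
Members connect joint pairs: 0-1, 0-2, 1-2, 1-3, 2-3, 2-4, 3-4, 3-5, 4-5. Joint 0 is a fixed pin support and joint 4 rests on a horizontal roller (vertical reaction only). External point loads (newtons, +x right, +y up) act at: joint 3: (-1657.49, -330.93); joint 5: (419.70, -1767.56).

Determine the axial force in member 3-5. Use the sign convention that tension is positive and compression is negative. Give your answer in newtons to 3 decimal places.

N=6 nodes, M=9 members, R=3 reactions → 2N=12, M+R=12
member 0 (0-1): L=5.7822, (cx,cy)=(0.3384,0.9410)
member 1 (0-2): L=3.3660, (cx,cy)=(1.0000,0.0000)
member 2 (1-2): L=5.6205, (cx,cy)=(0.2507,-0.9681)
member 3 (1-3): L=3.3175, (cx,cy)=(0.9655,-0.2604)
member 4 (2-3): L=4.9160, (cx,cy)=(0.3649,0.9310)
member 5 (2-4): L=3.5310, (cx,cy)=(1.0000,0.0000)
member 6 (3-4): L=4.8955, (cx,cy)=(0.3548,-0.9349)
member 7 (3-5): L=3.4961, (cx,cy)=(0.9839,0.1785)
member 8 (4-5): L=5.4727, (cx,cy)=(0.3112,0.9504)
solve A·x = −loads:
  F[0-1] = -457.3431 N (compression)
  F[0-2] = -1083.0022 N (compression)
  F[1-2] = +524.3037 N (tension)
  F[1-3] = -296.4563 N (compression)
  F[2-3] = -545.1578 N (compression)
  F[2-4] = -752.6207 N (compression)
  F[3-4] = +312.2953 N (tension)
  F[3-5] = +1078.8366 N (tension)
  F[4-5] = -2062.5156 N (compression)
  Rx@0 = +1237.7900 N
  Ry@0 = +430.3527 N
  Ry@4 = +1668.1373 N

1078.837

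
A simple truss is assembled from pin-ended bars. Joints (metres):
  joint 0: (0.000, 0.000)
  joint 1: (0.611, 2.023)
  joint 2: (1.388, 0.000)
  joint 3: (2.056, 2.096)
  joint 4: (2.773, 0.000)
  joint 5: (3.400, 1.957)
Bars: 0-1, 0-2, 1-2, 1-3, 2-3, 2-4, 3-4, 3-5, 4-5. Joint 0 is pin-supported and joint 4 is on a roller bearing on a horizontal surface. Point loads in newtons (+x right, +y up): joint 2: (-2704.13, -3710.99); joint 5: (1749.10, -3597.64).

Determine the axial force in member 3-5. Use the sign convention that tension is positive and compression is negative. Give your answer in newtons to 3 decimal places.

N=6 nodes, M=9 members, R=3 reactions → 2N=12, M+R=12
member 0 (0-1): L=2.1133, (cx,cy)=(0.2891,0.9573)
member 1 (0-2): L=1.3880, (cx,cy)=(1.0000,0.0000)
member 2 (1-2): L=2.1671, (cx,cy)=(0.3585,-0.9335)
member 3 (1-3): L=1.4468, (cx,cy)=(0.9987,0.0505)
member 4 (2-3): L=2.1999, (cx,cy)=(0.3037,0.9528)
member 5 (2-4): L=1.3850, (cx,cy)=(1.0000,0.0000)
member 6 (3-4): L=2.2152, (cx,cy)=(0.3237,-0.9462)
member 7 (3-5): L=1.3512, (cx,cy)=(0.9947,-0.1029)
member 8 (4-5): L=2.0550, (cx,cy)=(0.3051,0.9523)
solve A·x = −loads:
  F[0-1] = +203.0417 N (tension)
  F[0-2] = -1013.7349 N (compression)
  F[1-2] = -201.1340 N (compression)
  F[1-3] = +130.9876 N (tension)
  F[2-3] = +4091.9637 N (tension)
  F[2-4] = +375.7384 N (tension)
  F[3-4] = -4434.5465 N (compression)
  F[3-5] = +2823.6565 N (tension)
  F[4-5] = -3472.7516 N (compression)
  Rx@0 = +955.0300 N
  Ry@0 = -194.3699 N
  Ry@4 = +7502.9999 N

2823.657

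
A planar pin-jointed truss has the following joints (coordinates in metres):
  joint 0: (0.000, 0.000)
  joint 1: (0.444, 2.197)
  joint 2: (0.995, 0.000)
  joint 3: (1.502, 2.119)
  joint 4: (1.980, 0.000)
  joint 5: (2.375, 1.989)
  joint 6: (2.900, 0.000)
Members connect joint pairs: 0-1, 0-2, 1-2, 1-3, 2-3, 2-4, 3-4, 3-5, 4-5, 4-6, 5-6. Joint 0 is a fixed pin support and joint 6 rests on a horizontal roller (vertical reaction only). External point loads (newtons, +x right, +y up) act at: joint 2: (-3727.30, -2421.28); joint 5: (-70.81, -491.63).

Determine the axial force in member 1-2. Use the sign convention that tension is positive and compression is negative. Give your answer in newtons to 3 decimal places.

N=7 nodes, M=11 members, R=3 reactions → 2N=14, M+R=14
member 0 (0-1): L=2.2414, (cx,cy)=(0.1981,0.9802)
member 1 (0-2): L=0.9950, (cx,cy)=(1.0000,0.0000)
member 2 (1-2): L=2.2650, (cx,cy)=(0.2433,-0.9700)
member 3 (1-3): L=1.0609, (cx,cy)=(0.9973,-0.0735)
member 4 (2-3): L=2.1788, (cx,cy)=(0.2327,0.9725)
member 5 (2-4): L=0.9850, (cx,cy)=(1.0000,0.0000)
member 6 (3-4): L=2.1722, (cx,cy)=(0.2200,-0.9755)
member 7 (3-5): L=0.8826, (cx,cy)=(0.9891,-0.1473)
member 8 (4-5): L=2.0278, (cx,cy)=(0.1948,0.9808)
member 9 (4-6): L=0.9200, (cx,cy)=(1.0000,0.0000)
member 10 (5-6): L=2.0571, (cx,cy)=(0.2552,-0.9669)
solve A·x = −loads:
  F[0-1] = -1763.0346 N (compression)
  F[0-2] = -3448.8721 N (compression)
  F[1-2] = +1842.2242 N (tension)
  F[1-3] = -799.5464 N (compression)
  F[2-3] = +652.3014 N (tension)
  F[2-4] = +574.7845 N (tension)
  F[3-4] = -633.3210 N (compression)
  F[3-5] = -511.8149 N (compression)
  F[4-5] = +629.8624 N (tension)
  F[4-6] = +312.7331 N (tension)
  F[5-6] = -1225.3900 N (compression)
  Rx@0 = +3798.1100 N
  Ry@0 = +1728.0984 N
  Ry@6 = +1184.8116 N

1842.224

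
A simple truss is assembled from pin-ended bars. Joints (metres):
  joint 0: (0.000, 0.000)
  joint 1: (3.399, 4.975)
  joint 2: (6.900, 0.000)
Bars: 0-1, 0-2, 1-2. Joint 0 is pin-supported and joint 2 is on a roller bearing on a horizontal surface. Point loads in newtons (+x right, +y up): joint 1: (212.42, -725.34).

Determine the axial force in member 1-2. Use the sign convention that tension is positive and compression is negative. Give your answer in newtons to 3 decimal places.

N=3 nodes, M=3 members, R=3 reactions → 2N=6, M+R=6
member 0 (0-1): L=6.0253, (cx,cy)=(0.5641,0.8257)
member 1 (0-2): L=6.9000, (cx,cy)=(1.0000,0.0000)
member 2 (1-2): L=6.0834, (cx,cy)=(0.5755,-0.8178)
solve A·x = −loads:
  F[0-1] = -260.2349 N (compression)
  F[0-2] = +359.2249 N (tension)
  F[1-2] = -624.1945 N (compression)
  Rx@0 = -212.4200 N
  Ry@0 = +214.8733 N
  Ry@2 = +510.4667 N

-624.194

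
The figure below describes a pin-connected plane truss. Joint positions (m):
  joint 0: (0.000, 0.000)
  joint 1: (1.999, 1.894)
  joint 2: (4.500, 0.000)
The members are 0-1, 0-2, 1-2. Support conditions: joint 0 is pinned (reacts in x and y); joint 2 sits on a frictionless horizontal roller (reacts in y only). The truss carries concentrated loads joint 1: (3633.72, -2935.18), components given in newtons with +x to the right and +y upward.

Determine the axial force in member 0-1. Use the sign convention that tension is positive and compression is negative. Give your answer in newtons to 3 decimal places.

-148.179

N=3 nodes, M=3 members, R=3 reactions → 2N=6, M+R=6
member 0 (0-1): L=2.7538, (cx,cy)=(0.7259,0.6878)
member 1 (0-2): L=4.5000, (cx,cy)=(1.0000,0.0000)
member 2 (1-2): L=3.1372, (cx,cy)=(0.7972,-0.6037)
solve A·x = −loads:
  F[0-1] = -148.1792 N (compression)
  F[0-2] = +3741.2855 N (tension)
  F[1-2] = -4693.0379 N (compression)
  Rx@0 = -3633.7200 N
  Ry@0 = +101.9154 N
  Ry@2 = +2833.2646 N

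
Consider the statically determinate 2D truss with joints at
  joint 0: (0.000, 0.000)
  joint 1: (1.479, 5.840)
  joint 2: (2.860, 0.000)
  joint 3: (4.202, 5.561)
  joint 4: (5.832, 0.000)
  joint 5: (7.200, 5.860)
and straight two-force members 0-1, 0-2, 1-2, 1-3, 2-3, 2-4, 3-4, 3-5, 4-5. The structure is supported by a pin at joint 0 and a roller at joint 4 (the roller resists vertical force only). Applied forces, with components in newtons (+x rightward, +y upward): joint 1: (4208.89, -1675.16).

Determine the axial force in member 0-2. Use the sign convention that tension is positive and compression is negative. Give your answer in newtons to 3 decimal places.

3458.164

N=6 nodes, M=9 members, R=3 reactions → 2N=12, M+R=12
member 0 (0-1): L=6.0244, (cx,cy)=(0.2455,0.9694)
member 1 (0-2): L=2.8600, (cx,cy)=(1.0000,0.0000)
member 2 (1-2): L=6.0011, (cx,cy)=(0.2301,-0.9732)
member 3 (1-3): L=2.7373, (cx,cy)=(0.9948,-0.1019)
member 4 (2-3): L=5.7206, (cx,cy)=(0.2346,0.9721)
member 5 (2-4): L=2.9720, (cx,cy)=(1.0000,0.0000)
member 6 (3-4): L=5.7950, (cx,cy)=(0.2813,-0.9596)
member 7 (3-5): L=3.0129, (cx,cy)=(0.9951,0.0992)
member 8 (4-5): L=6.0176, (cx,cy)=(0.2273,0.9738)
solve A·x = −loads:
  F[0-1] = +3057.9101 N (tension)
  F[0-2] = +3458.1644 N (tension)
  F[1-2] = -4512.6802 N (compression)
  F[1-3] = -2432.3478 N (compression)
  F[2-3] = +4517.6302 N (tension)
  F[2-4] = +1359.8923 N (tension)
  F[3-4] = -4834.6802 N (compression)
  F[3-5] = +0.0000 N (tension)
  F[4-5] = -0.0000 N (compression)
  Rx@0 = -4208.8900 N
  Ry@0 = -2964.3255 N
  Ry@4 = +4639.4855 N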